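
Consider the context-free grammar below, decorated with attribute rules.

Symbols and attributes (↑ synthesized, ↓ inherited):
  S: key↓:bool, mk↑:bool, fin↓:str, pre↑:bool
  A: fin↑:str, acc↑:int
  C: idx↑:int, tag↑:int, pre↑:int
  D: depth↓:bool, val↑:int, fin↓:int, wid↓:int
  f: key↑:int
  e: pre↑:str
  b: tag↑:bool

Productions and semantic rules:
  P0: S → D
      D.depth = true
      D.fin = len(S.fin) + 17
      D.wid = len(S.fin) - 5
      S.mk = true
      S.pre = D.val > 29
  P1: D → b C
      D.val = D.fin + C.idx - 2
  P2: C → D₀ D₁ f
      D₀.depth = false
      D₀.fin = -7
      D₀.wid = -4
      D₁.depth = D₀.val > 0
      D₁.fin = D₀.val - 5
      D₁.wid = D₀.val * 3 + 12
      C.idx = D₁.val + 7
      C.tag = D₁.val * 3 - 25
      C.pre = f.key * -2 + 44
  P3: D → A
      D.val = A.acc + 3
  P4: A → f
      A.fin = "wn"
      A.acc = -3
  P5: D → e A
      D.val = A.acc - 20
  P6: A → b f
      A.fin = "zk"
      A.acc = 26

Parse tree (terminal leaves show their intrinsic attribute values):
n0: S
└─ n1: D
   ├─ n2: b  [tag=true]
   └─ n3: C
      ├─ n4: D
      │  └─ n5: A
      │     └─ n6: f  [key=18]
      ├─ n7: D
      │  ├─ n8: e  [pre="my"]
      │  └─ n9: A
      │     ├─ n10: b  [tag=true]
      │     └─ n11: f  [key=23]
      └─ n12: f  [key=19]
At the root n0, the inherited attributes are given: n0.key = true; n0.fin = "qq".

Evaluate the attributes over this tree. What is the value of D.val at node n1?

1. n0.key = true  [given at root]
2. n0.fin = "qq"  [given at root]
3. n1.depth = true  [true]
4. n1.fin = 19  [len(S.fin) + 17]
5. n1.wid = -3  [len(S.fin) - 5]
6. n2.tag = true  [terminal]
7. n4.depth = false  [false]
8. n4.fin = -7  [-7]
9. n4.wid = -4  [-4]
10. n6.key = 18  [terminal]
11. n5.fin = "wn"  ["wn"]
12. n5.acc = -3  [-3]
13. n4.val = 0  [A.acc + 3]
14. n7.depth = false  [D₀.val > 0]
15. n7.fin = -5  [D₀.val - 5]
16. n7.wid = 12  [D₀.val * 3 + 12]
17. n8.pre = "my"  [terminal]
18. n10.tag = true  [terminal]
19. n11.key = 23  [terminal]
20. n9.fin = "zk"  ["zk"]
21. n9.acc = 26  [26]
22. n7.val = 6  [A.acc - 20]
23. n12.key = 19  [terminal]
24. n3.idx = 13  [D₁.val + 7]
25. n3.tag = -7  [D₁.val * 3 - 25]
26. n3.pre = 6  [f.key * -2 + 44]
27. n1.val = 30  [D.fin + C.idx - 2]
28. n0.mk = true  [true]
29. n0.pre = true  [D.val > 29]

30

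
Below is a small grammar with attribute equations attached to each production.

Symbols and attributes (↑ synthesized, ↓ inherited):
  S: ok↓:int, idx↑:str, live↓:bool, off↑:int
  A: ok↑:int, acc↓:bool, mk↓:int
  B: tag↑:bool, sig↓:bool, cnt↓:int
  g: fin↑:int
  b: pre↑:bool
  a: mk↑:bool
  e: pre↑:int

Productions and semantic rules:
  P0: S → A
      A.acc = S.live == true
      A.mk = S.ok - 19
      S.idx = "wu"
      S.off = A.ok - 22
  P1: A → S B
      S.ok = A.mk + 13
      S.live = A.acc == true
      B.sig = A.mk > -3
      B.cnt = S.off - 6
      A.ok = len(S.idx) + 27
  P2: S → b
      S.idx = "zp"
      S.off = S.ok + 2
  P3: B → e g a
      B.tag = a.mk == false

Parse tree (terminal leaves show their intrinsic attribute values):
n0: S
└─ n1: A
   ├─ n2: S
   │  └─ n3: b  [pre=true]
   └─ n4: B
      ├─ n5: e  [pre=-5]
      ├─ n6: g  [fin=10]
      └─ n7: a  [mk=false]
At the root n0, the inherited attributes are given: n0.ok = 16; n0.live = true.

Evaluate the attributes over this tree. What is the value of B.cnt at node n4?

6

1. n0.ok = 16  [given at root]
2. n0.live = true  [given at root]
3. n1.acc = true  [S.live == true]
4. n1.mk = -3  [S.ok - 19]
5. n2.ok = 10  [A.mk + 13]
6. n2.live = true  [A.acc == true]
7. n3.pre = true  [terminal]
8. n2.idx = "zp"  ["zp"]
9. n2.off = 12  [S.ok + 2]
10. n4.sig = false  [A.mk > -3]
11. n4.cnt = 6  [S.off - 6]
12. n5.pre = -5  [terminal]
13. n6.fin = 10  [terminal]
14. n7.mk = false  [terminal]
15. n4.tag = true  [a.mk == false]
16. n1.ok = 29  [len(S.idx) + 27]
17. n0.idx = "wu"  ["wu"]
18. n0.off = 7  [A.ok - 22]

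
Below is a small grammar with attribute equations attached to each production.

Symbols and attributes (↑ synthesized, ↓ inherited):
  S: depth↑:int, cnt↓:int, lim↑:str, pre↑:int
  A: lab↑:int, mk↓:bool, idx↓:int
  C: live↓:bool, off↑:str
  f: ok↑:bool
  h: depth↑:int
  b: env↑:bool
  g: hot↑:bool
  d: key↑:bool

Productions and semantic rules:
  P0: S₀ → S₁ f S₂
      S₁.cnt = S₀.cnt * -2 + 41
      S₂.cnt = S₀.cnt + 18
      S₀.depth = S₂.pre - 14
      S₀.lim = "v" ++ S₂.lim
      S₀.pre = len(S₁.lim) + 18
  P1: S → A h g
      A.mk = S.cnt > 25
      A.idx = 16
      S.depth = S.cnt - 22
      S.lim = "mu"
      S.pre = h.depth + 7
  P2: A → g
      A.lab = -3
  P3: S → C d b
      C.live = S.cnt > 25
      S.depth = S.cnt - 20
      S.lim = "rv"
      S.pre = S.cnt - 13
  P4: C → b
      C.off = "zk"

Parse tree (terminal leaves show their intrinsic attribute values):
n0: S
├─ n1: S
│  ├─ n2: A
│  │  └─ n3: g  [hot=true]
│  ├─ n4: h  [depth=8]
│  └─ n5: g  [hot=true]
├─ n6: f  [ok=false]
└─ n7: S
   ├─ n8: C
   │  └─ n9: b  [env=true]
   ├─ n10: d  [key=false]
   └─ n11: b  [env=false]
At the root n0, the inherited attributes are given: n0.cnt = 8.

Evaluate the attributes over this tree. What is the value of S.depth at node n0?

1. n0.cnt = 8  [given at root]
2. n1.cnt = 25  [S₀.cnt * -2 + 41]
3. n2.mk = false  [S.cnt > 25]
4. n2.idx = 16  [16]
5. n3.hot = true  [terminal]
6. n2.lab = -3  [-3]
7. n4.depth = 8  [terminal]
8. n5.hot = true  [terminal]
9. n1.depth = 3  [S.cnt - 22]
10. n1.lim = "mu"  ["mu"]
11. n1.pre = 15  [h.depth + 7]
12. n6.ok = false  [terminal]
13. n7.cnt = 26  [S₀.cnt + 18]
14. n8.live = true  [S.cnt > 25]
15. n9.env = true  [terminal]
16. n8.off = "zk"  ["zk"]
17. n10.key = false  [terminal]
18. n11.env = false  [terminal]
19. n7.depth = 6  [S.cnt - 20]
20. n7.lim = "rv"  ["rv"]
21. n7.pre = 13  [S.cnt - 13]
22. n0.depth = -1  [S₂.pre - 14]
23. n0.lim = "vrv"  ["v" ++ S₂.lim]
24. n0.pre = 20  [len(S₁.lim) + 18]

-1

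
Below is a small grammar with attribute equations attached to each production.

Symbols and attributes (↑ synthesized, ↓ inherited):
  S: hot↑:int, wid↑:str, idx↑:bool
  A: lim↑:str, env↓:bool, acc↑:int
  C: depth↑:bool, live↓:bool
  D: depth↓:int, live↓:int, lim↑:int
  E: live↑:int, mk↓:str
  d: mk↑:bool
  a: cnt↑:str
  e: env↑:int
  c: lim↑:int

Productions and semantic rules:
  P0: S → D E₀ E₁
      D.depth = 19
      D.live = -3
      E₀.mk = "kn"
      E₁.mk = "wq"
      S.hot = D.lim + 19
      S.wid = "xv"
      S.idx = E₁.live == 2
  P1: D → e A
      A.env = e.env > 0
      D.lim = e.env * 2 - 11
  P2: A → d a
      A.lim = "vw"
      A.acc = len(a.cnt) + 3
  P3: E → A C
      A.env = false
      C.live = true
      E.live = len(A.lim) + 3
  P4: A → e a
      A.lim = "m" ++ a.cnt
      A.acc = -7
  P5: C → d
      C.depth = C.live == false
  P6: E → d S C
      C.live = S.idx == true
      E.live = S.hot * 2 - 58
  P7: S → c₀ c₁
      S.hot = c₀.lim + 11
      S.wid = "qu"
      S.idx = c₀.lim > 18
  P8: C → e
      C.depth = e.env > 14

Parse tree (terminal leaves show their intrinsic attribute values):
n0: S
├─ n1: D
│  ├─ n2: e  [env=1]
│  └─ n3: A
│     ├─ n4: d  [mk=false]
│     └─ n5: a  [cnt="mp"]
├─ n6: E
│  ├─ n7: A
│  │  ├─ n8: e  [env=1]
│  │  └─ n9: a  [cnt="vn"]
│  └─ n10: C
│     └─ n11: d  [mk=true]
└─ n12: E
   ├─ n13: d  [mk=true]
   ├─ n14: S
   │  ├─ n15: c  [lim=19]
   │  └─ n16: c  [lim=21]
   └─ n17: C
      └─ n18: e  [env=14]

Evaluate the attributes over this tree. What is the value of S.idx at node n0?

1. n1.depth = 19  [19]
2. n1.live = -3  [-3]
3. n2.env = 1  [terminal]
4. n3.env = true  [e.env > 0]
5. n4.mk = false  [terminal]
6. n5.cnt = "mp"  [terminal]
7. n3.lim = "vw"  ["vw"]
8. n3.acc = 5  [len(a.cnt) + 3]
9. n1.lim = -9  [e.env * 2 - 11]
10. n6.mk = "kn"  ["kn"]
11. n7.env = false  [false]
12. n8.env = 1  [terminal]
13. n9.cnt = "vn"  [terminal]
14. n7.lim = "mvn"  ["m" ++ a.cnt]
15. n7.acc = -7  [-7]
16. n10.live = true  [true]
17. n11.mk = true  [terminal]
18. n10.depth = false  [C.live == false]
19. n6.live = 6  [len(A.lim) + 3]
20. n12.mk = "wq"  ["wq"]
21. n13.mk = true  [terminal]
22. n15.lim = 19  [terminal]
23. n16.lim = 21  [terminal]
24. n14.hot = 30  [c₀.lim + 11]
25. n14.wid = "qu"  ["qu"]
26. n14.idx = true  [c₀.lim > 18]
27. n17.live = true  [S.idx == true]
28. n18.env = 14  [terminal]
29. n17.depth = false  [e.env > 14]
30. n12.live = 2  [S.hot * 2 - 58]
31. n0.hot = 10  [D.lim + 19]
32. n0.wid = "xv"  ["xv"]
33. n0.idx = true  [E₁.live == 2]

true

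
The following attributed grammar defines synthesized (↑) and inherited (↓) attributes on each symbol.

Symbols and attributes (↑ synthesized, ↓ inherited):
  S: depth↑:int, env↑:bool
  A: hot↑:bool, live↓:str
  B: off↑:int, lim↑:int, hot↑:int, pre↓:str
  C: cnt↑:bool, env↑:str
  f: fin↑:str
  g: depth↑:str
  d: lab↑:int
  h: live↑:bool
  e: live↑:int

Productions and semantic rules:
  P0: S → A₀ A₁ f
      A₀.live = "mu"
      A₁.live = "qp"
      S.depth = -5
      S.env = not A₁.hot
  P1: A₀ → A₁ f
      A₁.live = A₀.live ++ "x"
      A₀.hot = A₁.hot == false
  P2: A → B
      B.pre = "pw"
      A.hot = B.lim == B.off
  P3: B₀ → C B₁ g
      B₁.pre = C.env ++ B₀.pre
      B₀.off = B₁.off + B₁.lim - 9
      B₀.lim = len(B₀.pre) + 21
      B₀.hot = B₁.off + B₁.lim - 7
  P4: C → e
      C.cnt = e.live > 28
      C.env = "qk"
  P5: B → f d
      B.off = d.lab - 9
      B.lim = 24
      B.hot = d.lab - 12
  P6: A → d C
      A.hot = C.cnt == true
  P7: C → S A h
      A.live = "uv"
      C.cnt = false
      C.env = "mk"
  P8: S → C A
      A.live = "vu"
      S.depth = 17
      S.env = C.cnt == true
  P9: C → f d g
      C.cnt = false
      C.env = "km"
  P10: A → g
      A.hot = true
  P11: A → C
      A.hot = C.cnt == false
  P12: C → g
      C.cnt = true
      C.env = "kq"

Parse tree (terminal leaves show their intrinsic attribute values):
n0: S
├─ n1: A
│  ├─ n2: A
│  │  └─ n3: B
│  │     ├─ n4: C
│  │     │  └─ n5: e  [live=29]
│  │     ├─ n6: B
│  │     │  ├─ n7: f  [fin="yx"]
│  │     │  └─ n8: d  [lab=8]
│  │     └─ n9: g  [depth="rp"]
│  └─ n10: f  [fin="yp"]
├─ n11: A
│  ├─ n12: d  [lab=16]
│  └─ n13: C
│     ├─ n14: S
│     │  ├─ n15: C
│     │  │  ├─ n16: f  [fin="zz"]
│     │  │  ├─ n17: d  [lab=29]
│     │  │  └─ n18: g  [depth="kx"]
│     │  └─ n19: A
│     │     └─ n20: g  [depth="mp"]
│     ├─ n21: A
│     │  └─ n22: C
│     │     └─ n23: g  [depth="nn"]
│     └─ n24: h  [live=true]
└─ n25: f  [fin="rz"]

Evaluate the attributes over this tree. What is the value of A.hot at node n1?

true

1. n1.live = "mu"  ["mu"]
2. n2.live = "mux"  [A₀.live ++ "x"]
3. n3.pre = "pw"  ["pw"]
4. n5.live = 29  [terminal]
5. n4.cnt = true  [e.live > 28]
6. n4.env = "qk"  ["qk"]
7. n6.pre = "qkpw"  [C.env ++ B₀.pre]
8. n7.fin = "yx"  [terminal]
9. n8.lab = 8  [terminal]
10. n6.off = -1  [d.lab - 9]
11. n6.lim = 24  [24]
12. n6.hot = -4  [d.lab - 12]
13. n9.depth = "rp"  [terminal]
14. n3.off = 14  [B₁.off + B₁.lim - 9]
15. n3.lim = 23  [len(B₀.pre) + 21]
16. n3.hot = 16  [B₁.off + B₁.lim - 7]
17. n2.hot = false  [B.lim == B.off]
18. n10.fin = "yp"  [terminal]
19. n1.hot = true  [A₁.hot == false]
20. n11.live = "qp"  ["qp"]
21. n12.lab = 16  [terminal]
22. n16.fin = "zz"  [terminal]
23. n17.lab = 29  [terminal]
24. n18.depth = "kx"  [terminal]
25. n15.cnt = false  [false]
26. n15.env = "km"  ["km"]
27. n19.live = "vu"  ["vu"]
28. n20.depth = "mp"  [terminal]
29. n19.hot = true  [true]
30. n14.depth = 17  [17]
31. n14.env = false  [C.cnt == true]
32. n21.live = "uv"  ["uv"]
33. n23.depth = "nn"  [terminal]
34. n22.cnt = true  [true]
35. n22.env = "kq"  ["kq"]
36. n21.hot = false  [C.cnt == false]
37. n24.live = true  [terminal]
38. n13.cnt = false  [false]
39. n13.env = "mk"  ["mk"]
40. n11.hot = false  [C.cnt == true]
41. n25.fin = "rz"  [terminal]
42. n0.depth = -5  [-5]
43. n0.env = true  [not A₁.hot]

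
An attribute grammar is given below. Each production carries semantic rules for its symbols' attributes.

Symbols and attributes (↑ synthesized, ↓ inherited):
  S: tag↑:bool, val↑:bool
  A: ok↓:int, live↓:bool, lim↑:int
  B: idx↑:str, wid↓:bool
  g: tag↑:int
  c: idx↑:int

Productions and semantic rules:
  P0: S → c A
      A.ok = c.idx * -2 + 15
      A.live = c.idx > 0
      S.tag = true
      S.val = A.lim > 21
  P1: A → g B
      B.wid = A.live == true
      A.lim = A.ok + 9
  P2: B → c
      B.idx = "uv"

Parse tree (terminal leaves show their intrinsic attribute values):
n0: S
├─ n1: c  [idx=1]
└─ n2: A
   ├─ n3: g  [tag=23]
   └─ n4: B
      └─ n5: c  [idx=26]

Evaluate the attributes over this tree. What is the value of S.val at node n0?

1. n1.idx = 1  [terminal]
2. n2.ok = 13  [c.idx * -2 + 15]
3. n2.live = true  [c.idx > 0]
4. n3.tag = 23  [terminal]
5. n4.wid = true  [A.live == true]
6. n5.idx = 26  [terminal]
7. n4.idx = "uv"  ["uv"]
8. n2.lim = 22  [A.ok + 9]
9. n0.tag = true  [true]
10. n0.val = true  [A.lim > 21]

true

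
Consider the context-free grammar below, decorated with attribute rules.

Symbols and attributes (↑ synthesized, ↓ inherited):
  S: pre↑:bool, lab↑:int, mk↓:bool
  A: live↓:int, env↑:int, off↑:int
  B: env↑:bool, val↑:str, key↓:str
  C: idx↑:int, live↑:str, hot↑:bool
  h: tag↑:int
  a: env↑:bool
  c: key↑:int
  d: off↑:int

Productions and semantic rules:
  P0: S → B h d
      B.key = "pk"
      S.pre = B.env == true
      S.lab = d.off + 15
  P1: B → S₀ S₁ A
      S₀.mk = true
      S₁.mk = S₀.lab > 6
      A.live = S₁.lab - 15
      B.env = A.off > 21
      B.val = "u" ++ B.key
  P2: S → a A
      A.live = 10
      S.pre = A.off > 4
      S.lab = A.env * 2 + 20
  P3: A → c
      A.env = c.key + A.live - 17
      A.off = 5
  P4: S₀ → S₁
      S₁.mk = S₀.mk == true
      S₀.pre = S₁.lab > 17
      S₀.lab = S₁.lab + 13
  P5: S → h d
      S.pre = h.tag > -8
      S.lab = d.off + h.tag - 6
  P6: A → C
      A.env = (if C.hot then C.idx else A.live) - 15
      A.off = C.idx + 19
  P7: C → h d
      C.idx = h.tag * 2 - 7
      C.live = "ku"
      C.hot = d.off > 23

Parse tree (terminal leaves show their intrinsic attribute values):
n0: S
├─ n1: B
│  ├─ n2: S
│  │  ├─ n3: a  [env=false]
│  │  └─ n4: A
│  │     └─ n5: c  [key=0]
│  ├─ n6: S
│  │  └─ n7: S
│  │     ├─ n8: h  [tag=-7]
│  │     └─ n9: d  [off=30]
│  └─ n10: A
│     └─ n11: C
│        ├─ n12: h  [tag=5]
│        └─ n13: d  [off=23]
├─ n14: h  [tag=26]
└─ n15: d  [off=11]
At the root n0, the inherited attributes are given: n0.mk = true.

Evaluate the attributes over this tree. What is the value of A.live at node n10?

15

1. n0.mk = true  [given at root]
2. n1.key = "pk"  ["pk"]
3. n2.mk = true  [true]
4. n3.env = false  [terminal]
5. n4.live = 10  [10]
6. n5.key = 0  [terminal]
7. n4.env = -7  [c.key + A.live - 17]
8. n4.off = 5  [5]
9. n2.pre = true  [A.off > 4]
10. n2.lab = 6  [A.env * 2 + 20]
11. n6.mk = false  [S₀.lab > 6]
12. n7.mk = false  [S₀.mk == true]
13. n8.tag = -7  [terminal]
14. n9.off = 30  [terminal]
15. n7.pre = true  [h.tag > -8]
16. n7.lab = 17  [d.off + h.tag - 6]
17. n6.pre = false  [S₁.lab > 17]
18. n6.lab = 30  [S₁.lab + 13]
19. n10.live = 15  [S₁.lab - 15]
20. n12.tag = 5  [terminal]
21. n13.off = 23  [terminal]
22. n11.idx = 3  [h.tag * 2 - 7]
23. n11.live = "ku"  ["ku"]
24. n11.hot = false  [d.off > 23]
25. n10.env = 0  [(if C.hot then C.idx else A.live) - 15]
26. n10.off = 22  [C.idx + 19]
27. n1.env = true  [A.off > 21]
28. n1.val = "upk"  ["u" ++ B.key]
29. n14.tag = 26  [terminal]
30. n15.off = 11  [terminal]
31. n0.pre = true  [B.env == true]
32. n0.lab = 26  [d.off + 15]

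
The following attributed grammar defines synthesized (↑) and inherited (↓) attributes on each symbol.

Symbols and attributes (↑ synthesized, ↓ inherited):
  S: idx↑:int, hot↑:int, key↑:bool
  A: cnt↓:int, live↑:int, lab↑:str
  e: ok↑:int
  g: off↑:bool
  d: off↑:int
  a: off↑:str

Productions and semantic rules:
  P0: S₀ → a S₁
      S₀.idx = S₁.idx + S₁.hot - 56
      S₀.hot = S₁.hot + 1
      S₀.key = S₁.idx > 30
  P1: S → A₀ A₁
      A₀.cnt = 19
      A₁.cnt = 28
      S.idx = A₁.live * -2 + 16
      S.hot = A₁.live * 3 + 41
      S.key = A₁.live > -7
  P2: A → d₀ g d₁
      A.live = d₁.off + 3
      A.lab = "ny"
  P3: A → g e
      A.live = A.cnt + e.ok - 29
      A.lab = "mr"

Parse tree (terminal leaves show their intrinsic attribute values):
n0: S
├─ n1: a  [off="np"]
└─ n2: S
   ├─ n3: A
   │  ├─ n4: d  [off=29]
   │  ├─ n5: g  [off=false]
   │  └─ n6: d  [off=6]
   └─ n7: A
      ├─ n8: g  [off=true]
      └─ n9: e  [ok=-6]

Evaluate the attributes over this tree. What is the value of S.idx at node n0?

-6

1. n1.off = "np"  [terminal]
2. n3.cnt = 19  [19]
3. n4.off = 29  [terminal]
4. n5.off = false  [terminal]
5. n6.off = 6  [terminal]
6. n3.live = 9  [d₁.off + 3]
7. n3.lab = "ny"  ["ny"]
8. n7.cnt = 28  [28]
9. n8.off = true  [terminal]
10. n9.ok = -6  [terminal]
11. n7.live = -7  [A.cnt + e.ok - 29]
12. n7.lab = "mr"  ["mr"]
13. n2.idx = 30  [A₁.live * -2 + 16]
14. n2.hot = 20  [A₁.live * 3 + 41]
15. n2.key = false  [A₁.live > -7]
16. n0.idx = -6  [S₁.idx + S₁.hot - 56]
17. n0.hot = 21  [S₁.hot + 1]
18. n0.key = false  [S₁.idx > 30]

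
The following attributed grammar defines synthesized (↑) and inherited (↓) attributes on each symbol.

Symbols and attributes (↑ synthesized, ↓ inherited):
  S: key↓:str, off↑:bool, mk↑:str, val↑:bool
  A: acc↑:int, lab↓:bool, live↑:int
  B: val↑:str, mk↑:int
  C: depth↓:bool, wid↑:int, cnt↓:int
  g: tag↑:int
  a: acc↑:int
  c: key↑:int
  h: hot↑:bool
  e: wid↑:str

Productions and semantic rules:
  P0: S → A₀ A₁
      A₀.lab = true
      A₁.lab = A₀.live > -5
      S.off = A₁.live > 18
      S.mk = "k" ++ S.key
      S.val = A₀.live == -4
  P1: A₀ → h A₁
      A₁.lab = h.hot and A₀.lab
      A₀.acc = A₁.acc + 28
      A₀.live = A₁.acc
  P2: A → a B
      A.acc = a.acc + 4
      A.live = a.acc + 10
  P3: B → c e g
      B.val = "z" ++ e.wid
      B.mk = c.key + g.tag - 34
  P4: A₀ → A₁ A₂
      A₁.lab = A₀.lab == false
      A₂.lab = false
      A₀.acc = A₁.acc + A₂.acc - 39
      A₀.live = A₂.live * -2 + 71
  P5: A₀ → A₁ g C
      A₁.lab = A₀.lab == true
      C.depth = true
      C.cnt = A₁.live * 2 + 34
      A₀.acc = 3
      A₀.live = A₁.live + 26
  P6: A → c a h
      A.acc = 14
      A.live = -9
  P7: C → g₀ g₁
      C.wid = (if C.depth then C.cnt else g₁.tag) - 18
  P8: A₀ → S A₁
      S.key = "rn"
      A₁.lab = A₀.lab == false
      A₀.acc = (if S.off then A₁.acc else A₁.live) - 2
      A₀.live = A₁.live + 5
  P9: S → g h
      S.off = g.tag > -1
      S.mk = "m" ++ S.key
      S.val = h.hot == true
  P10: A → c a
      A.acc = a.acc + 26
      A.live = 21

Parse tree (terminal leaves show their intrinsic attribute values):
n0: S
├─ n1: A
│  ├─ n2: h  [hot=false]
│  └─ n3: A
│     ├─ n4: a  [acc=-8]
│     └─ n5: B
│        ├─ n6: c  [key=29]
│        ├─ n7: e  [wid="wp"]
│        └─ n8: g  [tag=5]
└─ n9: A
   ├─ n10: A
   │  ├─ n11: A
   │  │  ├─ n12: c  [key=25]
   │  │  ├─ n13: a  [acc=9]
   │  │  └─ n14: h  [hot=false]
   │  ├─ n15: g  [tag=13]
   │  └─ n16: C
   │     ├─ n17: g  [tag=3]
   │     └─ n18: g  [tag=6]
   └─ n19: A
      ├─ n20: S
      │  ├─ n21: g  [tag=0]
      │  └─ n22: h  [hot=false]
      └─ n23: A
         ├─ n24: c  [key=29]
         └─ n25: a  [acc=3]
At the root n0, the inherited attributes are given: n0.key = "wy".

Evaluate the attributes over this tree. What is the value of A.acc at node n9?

-9

1. n0.key = "wy"  [given at root]
2. n1.lab = true  [true]
3. n2.hot = false  [terminal]
4. n3.lab = false  [h.hot and A₀.lab]
5. n4.acc = -8  [terminal]
6. n6.key = 29  [terminal]
7. n7.wid = "wp"  [terminal]
8. n8.tag = 5  [terminal]
9. n5.val = "zwp"  ["z" ++ e.wid]
10. n5.mk = 0  [c.key + g.tag - 34]
11. n3.acc = -4  [a.acc + 4]
12. n3.live = 2  [a.acc + 10]
13. n1.acc = 24  [A₁.acc + 28]
14. n1.live = -4  [A₁.acc]
15. n9.lab = true  [A₀.live > -5]
16. n10.lab = false  [A₀.lab == false]
17. n11.lab = false  [A₀.lab == true]
18. n12.key = 25  [terminal]
19. n13.acc = 9  [terminal]
20. n14.hot = false  [terminal]
21. n11.acc = 14  [14]
22. n11.live = -9  [-9]
23. n15.tag = 13  [terminal]
24. n16.depth = true  [true]
25. n16.cnt = 16  [A₁.live * 2 + 34]
26. n17.tag = 3  [terminal]
27. n18.tag = 6  [terminal]
28. n16.wid = -2  [(if C.depth then C.cnt else g₁.tag) - 18]
29. n10.acc = 3  [3]
30. n10.live = 17  [A₁.live + 26]
31. n19.lab = false  [false]
32. n20.key = "rn"  ["rn"]
33. n21.tag = 0  [terminal]
34. n22.hot = false  [terminal]
35. n20.off = true  [g.tag > -1]
36. n20.mk = "mrn"  ["m" ++ S.key]
37. n20.val = false  [h.hot == true]
38. n23.lab = true  [A₀.lab == false]
39. n24.key = 29  [terminal]
40. n25.acc = 3  [terminal]
41. n23.acc = 29  [a.acc + 26]
42. n23.live = 21  [21]
43. n19.acc = 27  [(if S.off then A₁.acc else A₁.live) - 2]
44. n19.live = 26  [A₁.live + 5]
45. n9.acc = -9  [A₁.acc + A₂.acc - 39]
46. n9.live = 19  [A₂.live * -2 + 71]
47. n0.off = true  [A₁.live > 18]
48. n0.mk = "kwy"  ["k" ++ S.key]
49. n0.val = true  [A₀.live == -4]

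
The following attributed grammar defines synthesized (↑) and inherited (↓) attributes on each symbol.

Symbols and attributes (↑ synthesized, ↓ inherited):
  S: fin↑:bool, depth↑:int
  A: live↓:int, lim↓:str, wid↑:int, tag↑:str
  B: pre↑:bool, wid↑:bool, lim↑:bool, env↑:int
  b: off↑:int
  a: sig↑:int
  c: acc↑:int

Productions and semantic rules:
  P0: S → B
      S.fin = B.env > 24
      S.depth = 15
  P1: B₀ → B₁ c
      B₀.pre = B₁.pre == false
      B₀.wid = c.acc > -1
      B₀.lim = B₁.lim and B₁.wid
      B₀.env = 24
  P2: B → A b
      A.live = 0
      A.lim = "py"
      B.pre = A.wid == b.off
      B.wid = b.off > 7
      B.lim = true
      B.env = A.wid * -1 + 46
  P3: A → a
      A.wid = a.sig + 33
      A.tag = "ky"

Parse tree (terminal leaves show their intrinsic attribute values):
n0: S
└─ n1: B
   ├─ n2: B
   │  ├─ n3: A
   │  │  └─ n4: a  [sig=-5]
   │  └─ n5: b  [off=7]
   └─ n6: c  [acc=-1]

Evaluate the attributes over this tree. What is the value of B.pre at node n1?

1. n3.live = 0  [0]
2. n3.lim = "py"  ["py"]
3. n4.sig = -5  [terminal]
4. n3.wid = 28  [a.sig + 33]
5. n3.tag = "ky"  ["ky"]
6. n5.off = 7  [terminal]
7. n2.pre = false  [A.wid == b.off]
8. n2.wid = false  [b.off > 7]
9. n2.lim = true  [true]
10. n2.env = 18  [A.wid * -1 + 46]
11. n6.acc = -1  [terminal]
12. n1.pre = true  [B₁.pre == false]
13. n1.wid = false  [c.acc > -1]
14. n1.lim = false  [B₁.lim and B₁.wid]
15. n1.env = 24  [24]
16. n0.fin = false  [B.env > 24]
17. n0.depth = 15  [15]

true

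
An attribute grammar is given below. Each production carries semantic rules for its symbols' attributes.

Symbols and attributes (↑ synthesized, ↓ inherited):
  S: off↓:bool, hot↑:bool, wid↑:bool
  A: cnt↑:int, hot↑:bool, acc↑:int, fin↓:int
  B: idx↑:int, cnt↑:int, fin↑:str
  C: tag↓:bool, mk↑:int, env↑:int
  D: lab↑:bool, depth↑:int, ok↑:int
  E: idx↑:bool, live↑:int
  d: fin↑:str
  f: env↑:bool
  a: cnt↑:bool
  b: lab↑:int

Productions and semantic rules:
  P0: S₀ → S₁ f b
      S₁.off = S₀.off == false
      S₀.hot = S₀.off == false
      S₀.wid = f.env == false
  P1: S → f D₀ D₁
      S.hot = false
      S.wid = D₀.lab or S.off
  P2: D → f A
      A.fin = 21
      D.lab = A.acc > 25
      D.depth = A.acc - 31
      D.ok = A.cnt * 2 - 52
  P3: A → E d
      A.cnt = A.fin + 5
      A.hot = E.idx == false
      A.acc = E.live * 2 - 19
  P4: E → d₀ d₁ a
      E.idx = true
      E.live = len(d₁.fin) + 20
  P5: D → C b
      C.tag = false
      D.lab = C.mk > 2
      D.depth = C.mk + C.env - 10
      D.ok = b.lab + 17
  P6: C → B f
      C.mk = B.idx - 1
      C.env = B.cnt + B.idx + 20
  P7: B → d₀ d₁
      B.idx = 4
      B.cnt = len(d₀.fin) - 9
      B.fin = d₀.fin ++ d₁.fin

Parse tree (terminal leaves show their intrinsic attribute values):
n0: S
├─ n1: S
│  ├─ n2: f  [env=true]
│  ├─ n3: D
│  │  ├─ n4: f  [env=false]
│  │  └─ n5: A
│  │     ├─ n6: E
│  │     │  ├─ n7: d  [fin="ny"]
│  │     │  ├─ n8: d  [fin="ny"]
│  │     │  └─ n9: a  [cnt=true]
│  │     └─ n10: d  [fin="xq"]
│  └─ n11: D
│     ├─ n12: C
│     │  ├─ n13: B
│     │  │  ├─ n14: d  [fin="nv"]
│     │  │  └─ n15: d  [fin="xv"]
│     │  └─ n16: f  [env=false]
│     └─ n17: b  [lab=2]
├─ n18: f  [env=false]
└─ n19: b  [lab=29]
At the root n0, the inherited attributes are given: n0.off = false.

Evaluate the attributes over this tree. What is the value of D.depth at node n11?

10

1. n0.off = false  [given at root]
2. n1.off = true  [S₀.off == false]
3. n2.env = true  [terminal]
4. n4.env = false  [terminal]
5. n5.fin = 21  [21]
6. n7.fin = "ny"  [terminal]
7. n8.fin = "ny"  [terminal]
8. n9.cnt = true  [terminal]
9. n6.idx = true  [true]
10. n6.live = 22  [len(d₁.fin) + 20]
11. n10.fin = "xq"  [terminal]
12. n5.cnt = 26  [A.fin + 5]
13. n5.hot = false  [E.idx == false]
14. n5.acc = 25  [E.live * 2 - 19]
15. n3.lab = false  [A.acc > 25]
16. n3.depth = -6  [A.acc - 31]
17. n3.ok = 0  [A.cnt * 2 - 52]
18. n12.tag = false  [false]
19. n14.fin = "nv"  [terminal]
20. n15.fin = "xv"  [terminal]
21. n13.idx = 4  [4]
22. n13.cnt = -7  [len(d₀.fin) - 9]
23. n13.fin = "nvxv"  [d₀.fin ++ d₁.fin]
24. n16.env = false  [terminal]
25. n12.mk = 3  [B.idx - 1]
26. n12.env = 17  [B.cnt + B.idx + 20]
27. n17.lab = 2  [terminal]
28. n11.lab = true  [C.mk > 2]
29. n11.depth = 10  [C.mk + C.env - 10]
30. n11.ok = 19  [b.lab + 17]
31. n1.hot = false  [false]
32. n1.wid = true  [D₀.lab or S.off]
33. n18.env = false  [terminal]
34. n19.lab = 29  [terminal]
35. n0.hot = true  [S₀.off == false]
36. n0.wid = true  [f.env == false]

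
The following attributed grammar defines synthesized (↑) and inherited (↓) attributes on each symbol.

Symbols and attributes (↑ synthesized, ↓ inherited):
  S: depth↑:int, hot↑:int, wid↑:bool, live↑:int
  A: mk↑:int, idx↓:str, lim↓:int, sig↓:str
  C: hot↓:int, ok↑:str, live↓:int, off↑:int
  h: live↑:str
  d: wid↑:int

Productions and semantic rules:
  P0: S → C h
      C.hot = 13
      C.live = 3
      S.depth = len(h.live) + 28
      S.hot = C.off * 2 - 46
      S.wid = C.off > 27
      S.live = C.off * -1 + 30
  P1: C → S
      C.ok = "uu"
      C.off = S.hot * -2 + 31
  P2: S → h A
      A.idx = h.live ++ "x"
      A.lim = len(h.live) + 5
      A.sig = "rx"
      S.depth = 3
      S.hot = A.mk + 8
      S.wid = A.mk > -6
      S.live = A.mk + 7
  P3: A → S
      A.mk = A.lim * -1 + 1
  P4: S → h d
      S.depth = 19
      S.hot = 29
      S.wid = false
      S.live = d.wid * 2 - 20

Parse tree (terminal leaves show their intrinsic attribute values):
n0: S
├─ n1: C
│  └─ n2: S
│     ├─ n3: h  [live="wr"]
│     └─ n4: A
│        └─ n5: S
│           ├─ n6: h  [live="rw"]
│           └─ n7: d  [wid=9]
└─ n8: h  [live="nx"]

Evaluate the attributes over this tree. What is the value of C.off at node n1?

27

1. n1.hot = 13  [13]
2. n1.live = 3  [3]
3. n3.live = "wr"  [terminal]
4. n4.idx = "wrx"  [h.live ++ "x"]
5. n4.lim = 7  [len(h.live) + 5]
6. n4.sig = "rx"  ["rx"]
7. n6.live = "rw"  [terminal]
8. n7.wid = 9  [terminal]
9. n5.depth = 19  [19]
10. n5.hot = 29  [29]
11. n5.wid = false  [false]
12. n5.live = -2  [d.wid * 2 - 20]
13. n4.mk = -6  [A.lim * -1 + 1]
14. n2.depth = 3  [3]
15. n2.hot = 2  [A.mk + 8]
16. n2.wid = false  [A.mk > -6]
17. n2.live = 1  [A.mk + 7]
18. n1.ok = "uu"  ["uu"]
19. n1.off = 27  [S.hot * -2 + 31]
20. n8.live = "nx"  [terminal]
21. n0.depth = 30  [len(h.live) + 28]
22. n0.hot = 8  [C.off * 2 - 46]
23. n0.wid = false  [C.off > 27]
24. n0.live = 3  [C.off * -1 + 30]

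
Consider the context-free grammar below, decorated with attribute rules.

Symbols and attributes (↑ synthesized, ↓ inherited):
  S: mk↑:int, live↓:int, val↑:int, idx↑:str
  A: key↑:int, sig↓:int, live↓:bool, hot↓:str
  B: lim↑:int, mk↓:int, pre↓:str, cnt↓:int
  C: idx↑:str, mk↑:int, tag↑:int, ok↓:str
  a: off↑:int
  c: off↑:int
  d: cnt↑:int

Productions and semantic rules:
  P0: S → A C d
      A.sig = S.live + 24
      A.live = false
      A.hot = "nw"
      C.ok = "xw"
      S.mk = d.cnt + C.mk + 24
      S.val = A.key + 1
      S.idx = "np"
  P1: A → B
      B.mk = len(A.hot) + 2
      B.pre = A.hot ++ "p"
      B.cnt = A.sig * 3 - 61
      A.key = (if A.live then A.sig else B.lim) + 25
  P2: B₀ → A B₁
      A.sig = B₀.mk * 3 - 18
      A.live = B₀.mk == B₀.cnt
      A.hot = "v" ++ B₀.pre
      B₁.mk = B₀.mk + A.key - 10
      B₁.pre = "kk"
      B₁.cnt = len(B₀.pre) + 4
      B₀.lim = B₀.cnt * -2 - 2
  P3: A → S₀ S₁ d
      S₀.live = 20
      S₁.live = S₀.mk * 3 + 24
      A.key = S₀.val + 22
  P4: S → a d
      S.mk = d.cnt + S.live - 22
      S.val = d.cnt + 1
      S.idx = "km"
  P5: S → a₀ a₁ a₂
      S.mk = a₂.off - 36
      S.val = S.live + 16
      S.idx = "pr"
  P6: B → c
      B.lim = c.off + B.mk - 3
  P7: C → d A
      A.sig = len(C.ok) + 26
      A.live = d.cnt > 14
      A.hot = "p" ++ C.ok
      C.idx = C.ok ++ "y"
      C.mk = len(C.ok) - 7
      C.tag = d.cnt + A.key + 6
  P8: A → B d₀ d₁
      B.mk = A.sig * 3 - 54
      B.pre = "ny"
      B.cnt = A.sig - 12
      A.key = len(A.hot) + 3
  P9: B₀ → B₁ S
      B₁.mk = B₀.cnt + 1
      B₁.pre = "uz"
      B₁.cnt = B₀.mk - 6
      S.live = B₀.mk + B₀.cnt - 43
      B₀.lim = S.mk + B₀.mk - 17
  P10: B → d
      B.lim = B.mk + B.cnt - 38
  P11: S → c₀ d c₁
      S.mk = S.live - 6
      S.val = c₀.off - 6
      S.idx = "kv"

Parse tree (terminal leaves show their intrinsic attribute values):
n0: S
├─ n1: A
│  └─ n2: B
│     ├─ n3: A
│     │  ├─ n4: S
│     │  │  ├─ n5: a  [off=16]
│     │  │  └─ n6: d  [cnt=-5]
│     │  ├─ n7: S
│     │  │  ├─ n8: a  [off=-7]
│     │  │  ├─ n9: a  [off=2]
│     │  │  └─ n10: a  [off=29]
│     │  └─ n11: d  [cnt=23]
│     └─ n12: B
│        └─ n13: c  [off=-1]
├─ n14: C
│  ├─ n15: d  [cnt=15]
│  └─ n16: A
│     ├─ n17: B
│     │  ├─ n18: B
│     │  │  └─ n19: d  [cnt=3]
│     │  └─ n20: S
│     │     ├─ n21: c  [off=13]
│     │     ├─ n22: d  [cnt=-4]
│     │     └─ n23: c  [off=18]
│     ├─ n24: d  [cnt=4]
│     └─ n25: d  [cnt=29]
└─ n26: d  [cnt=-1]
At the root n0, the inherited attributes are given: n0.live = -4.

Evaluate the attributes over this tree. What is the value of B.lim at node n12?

8

1. n0.live = -4  [given at root]
2. n1.sig = 20  [S.live + 24]
3. n1.live = false  [false]
4. n1.hot = "nw"  ["nw"]
5. n2.mk = 4  [len(A.hot) + 2]
6. n2.pre = "nwp"  [A.hot ++ "p"]
7. n2.cnt = -1  [A.sig * 3 - 61]
8. n3.sig = -6  [B₀.mk * 3 - 18]
9. n3.live = false  [B₀.mk == B₀.cnt]
10. n3.hot = "vnwp"  ["v" ++ B₀.pre]
11. n4.live = 20  [20]
12. n5.off = 16  [terminal]
13. n6.cnt = -5  [terminal]
14. n4.mk = -7  [d.cnt + S.live - 22]
15. n4.val = -4  [d.cnt + 1]
16. n4.idx = "km"  ["km"]
17. n7.live = 3  [S₀.mk * 3 + 24]
18. n8.off = -7  [terminal]
19. n9.off = 2  [terminal]
20. n10.off = 29  [terminal]
21. n7.mk = -7  [a₂.off - 36]
22. n7.val = 19  [S.live + 16]
23. n7.idx = "pr"  ["pr"]
24. n11.cnt = 23  [terminal]
25. n3.key = 18  [S₀.val + 22]
26. n12.mk = 12  [B₀.mk + A.key - 10]
27. n12.pre = "kk"  ["kk"]
28. n12.cnt = 7  [len(B₀.pre) + 4]
29. n13.off = -1  [terminal]
30. n12.lim = 8  [c.off + B.mk - 3]
31. n2.lim = 0  [B₀.cnt * -2 - 2]
32. n1.key = 25  [(if A.live then A.sig else B.lim) + 25]
33. n14.ok = "xw"  ["xw"]
34. n15.cnt = 15  [terminal]
35. n16.sig = 28  [len(C.ok) + 26]
36. n16.live = true  [d.cnt > 14]
37. n16.hot = "pxw"  ["p" ++ C.ok]
38. n17.mk = 30  [A.sig * 3 - 54]
39. n17.pre = "ny"  ["ny"]
40. n17.cnt = 16  [A.sig - 12]
41. n18.mk = 17  [B₀.cnt + 1]
42. n18.pre = "uz"  ["uz"]
43. n18.cnt = 24  [B₀.mk - 6]
44. n19.cnt = 3  [terminal]
45. n18.lim = 3  [B.mk + B.cnt - 38]
46. n20.live = 3  [B₀.mk + B₀.cnt - 43]
47. n21.off = 13  [terminal]
48. n22.cnt = -4  [terminal]
49. n23.off = 18  [terminal]
50. n20.mk = -3  [S.live - 6]
51. n20.val = 7  [c₀.off - 6]
52. n20.idx = "kv"  ["kv"]
53. n17.lim = 10  [S.mk + B₀.mk - 17]
54. n24.cnt = 4  [terminal]
55. n25.cnt = 29  [terminal]
56. n16.key = 6  [len(A.hot) + 3]
57. n14.idx = "xwy"  [C.ok ++ "y"]
58. n14.mk = -5  [len(C.ok) - 7]
59. n14.tag = 27  [d.cnt + A.key + 6]
60. n26.cnt = -1  [terminal]
61. n0.mk = 18  [d.cnt + C.mk + 24]
62. n0.val = 26  [A.key + 1]
63. n0.idx = "np"  ["np"]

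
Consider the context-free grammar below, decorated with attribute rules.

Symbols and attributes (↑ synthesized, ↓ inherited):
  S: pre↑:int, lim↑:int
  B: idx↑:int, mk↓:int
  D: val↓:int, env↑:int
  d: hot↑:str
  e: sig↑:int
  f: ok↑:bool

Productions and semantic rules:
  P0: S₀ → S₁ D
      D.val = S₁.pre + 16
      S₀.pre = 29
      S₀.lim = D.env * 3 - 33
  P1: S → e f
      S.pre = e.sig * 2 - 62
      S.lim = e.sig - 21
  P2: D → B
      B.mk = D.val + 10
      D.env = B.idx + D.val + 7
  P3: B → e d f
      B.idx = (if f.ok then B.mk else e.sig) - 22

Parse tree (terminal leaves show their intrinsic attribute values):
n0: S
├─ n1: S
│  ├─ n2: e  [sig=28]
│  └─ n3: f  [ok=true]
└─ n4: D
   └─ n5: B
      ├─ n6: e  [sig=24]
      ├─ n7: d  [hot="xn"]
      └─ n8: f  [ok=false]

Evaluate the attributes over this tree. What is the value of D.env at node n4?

19

1. n2.sig = 28  [terminal]
2. n3.ok = true  [terminal]
3. n1.pre = -6  [e.sig * 2 - 62]
4. n1.lim = 7  [e.sig - 21]
5. n4.val = 10  [S₁.pre + 16]
6. n5.mk = 20  [D.val + 10]
7. n6.sig = 24  [terminal]
8. n7.hot = "xn"  [terminal]
9. n8.ok = false  [terminal]
10. n5.idx = 2  [(if f.ok then B.mk else e.sig) - 22]
11. n4.env = 19  [B.idx + D.val + 7]
12. n0.pre = 29  [29]
13. n0.lim = 24  [D.env * 3 - 33]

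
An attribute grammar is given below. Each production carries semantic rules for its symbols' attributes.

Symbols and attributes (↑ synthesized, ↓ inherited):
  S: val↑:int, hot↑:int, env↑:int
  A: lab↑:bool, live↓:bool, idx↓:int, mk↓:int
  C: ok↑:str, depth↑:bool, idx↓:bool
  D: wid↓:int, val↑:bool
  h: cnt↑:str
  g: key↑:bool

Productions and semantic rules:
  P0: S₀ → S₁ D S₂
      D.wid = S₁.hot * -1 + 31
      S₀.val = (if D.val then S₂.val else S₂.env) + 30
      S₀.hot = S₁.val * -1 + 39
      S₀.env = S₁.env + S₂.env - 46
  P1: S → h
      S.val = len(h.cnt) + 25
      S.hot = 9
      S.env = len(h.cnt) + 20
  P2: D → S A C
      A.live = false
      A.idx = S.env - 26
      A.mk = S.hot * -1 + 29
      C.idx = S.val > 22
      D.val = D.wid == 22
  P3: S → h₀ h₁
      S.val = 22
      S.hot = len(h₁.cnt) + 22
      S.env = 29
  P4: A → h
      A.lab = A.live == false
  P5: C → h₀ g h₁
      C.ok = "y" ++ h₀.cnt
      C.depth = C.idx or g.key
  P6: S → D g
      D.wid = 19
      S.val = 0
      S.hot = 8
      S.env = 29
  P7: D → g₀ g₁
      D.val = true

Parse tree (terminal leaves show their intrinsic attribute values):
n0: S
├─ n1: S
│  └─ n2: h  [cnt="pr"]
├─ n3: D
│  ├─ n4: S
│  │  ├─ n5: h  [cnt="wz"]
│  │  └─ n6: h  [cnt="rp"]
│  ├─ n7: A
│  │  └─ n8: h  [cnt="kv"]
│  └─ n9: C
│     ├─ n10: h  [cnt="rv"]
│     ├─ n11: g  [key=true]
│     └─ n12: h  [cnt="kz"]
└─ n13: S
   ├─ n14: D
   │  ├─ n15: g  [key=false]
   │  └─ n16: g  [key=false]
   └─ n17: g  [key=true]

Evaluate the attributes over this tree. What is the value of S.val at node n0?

1. n2.cnt = "pr"  [terminal]
2. n1.val = 27  [len(h.cnt) + 25]
3. n1.hot = 9  [9]
4. n1.env = 22  [len(h.cnt) + 20]
5. n3.wid = 22  [S₁.hot * -1 + 31]
6. n5.cnt = "wz"  [terminal]
7. n6.cnt = "rp"  [terminal]
8. n4.val = 22  [22]
9. n4.hot = 24  [len(h₁.cnt) + 22]
10. n4.env = 29  [29]
11. n7.live = false  [false]
12. n7.idx = 3  [S.env - 26]
13. n7.mk = 5  [S.hot * -1 + 29]
14. n8.cnt = "kv"  [terminal]
15. n7.lab = true  [A.live == false]
16. n9.idx = false  [S.val > 22]
17. n10.cnt = "rv"  [terminal]
18. n11.key = true  [terminal]
19. n12.cnt = "kz"  [terminal]
20. n9.ok = "yrv"  ["y" ++ h₀.cnt]
21. n9.depth = true  [C.idx or g.key]
22. n3.val = true  [D.wid == 22]
23. n14.wid = 19  [19]
24. n15.key = false  [terminal]
25. n16.key = false  [terminal]
26. n14.val = true  [true]
27. n17.key = true  [terminal]
28. n13.val = 0  [0]
29. n13.hot = 8  [8]
30. n13.env = 29  [29]
31. n0.val = 30  [(if D.val then S₂.val else S₂.env) + 30]
32. n0.hot = 12  [S₁.val * -1 + 39]
33. n0.env = 5  [S₁.env + S₂.env - 46]

30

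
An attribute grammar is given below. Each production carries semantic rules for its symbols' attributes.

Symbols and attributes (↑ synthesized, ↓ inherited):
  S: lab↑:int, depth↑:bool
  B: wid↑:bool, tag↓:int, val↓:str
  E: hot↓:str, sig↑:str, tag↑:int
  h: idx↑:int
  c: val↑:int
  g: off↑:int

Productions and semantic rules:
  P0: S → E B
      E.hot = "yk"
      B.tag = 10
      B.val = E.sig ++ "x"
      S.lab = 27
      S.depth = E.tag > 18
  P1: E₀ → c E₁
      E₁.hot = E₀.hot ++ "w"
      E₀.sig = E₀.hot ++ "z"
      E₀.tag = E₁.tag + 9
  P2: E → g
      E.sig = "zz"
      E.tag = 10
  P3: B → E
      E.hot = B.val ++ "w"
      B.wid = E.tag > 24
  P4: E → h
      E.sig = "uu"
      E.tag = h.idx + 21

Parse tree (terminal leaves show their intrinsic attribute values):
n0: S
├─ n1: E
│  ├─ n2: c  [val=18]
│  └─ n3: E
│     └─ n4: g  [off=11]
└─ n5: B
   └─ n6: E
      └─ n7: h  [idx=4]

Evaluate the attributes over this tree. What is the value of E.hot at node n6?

1. n1.hot = "yk"  ["yk"]
2. n2.val = 18  [terminal]
3. n3.hot = "ykw"  [E₀.hot ++ "w"]
4. n4.off = 11  [terminal]
5. n3.sig = "zz"  ["zz"]
6. n3.tag = 10  [10]
7. n1.sig = "ykz"  [E₀.hot ++ "z"]
8. n1.tag = 19  [E₁.tag + 9]
9. n5.tag = 10  [10]
10. n5.val = "ykzx"  [E.sig ++ "x"]
11. n6.hot = "ykzxw"  [B.val ++ "w"]
12. n7.idx = 4  [terminal]
13. n6.sig = "uu"  ["uu"]
14. n6.tag = 25  [h.idx + 21]
15. n5.wid = true  [E.tag > 24]
16. n0.lab = 27  [27]
17. n0.depth = true  [E.tag > 18]

"ykzxw"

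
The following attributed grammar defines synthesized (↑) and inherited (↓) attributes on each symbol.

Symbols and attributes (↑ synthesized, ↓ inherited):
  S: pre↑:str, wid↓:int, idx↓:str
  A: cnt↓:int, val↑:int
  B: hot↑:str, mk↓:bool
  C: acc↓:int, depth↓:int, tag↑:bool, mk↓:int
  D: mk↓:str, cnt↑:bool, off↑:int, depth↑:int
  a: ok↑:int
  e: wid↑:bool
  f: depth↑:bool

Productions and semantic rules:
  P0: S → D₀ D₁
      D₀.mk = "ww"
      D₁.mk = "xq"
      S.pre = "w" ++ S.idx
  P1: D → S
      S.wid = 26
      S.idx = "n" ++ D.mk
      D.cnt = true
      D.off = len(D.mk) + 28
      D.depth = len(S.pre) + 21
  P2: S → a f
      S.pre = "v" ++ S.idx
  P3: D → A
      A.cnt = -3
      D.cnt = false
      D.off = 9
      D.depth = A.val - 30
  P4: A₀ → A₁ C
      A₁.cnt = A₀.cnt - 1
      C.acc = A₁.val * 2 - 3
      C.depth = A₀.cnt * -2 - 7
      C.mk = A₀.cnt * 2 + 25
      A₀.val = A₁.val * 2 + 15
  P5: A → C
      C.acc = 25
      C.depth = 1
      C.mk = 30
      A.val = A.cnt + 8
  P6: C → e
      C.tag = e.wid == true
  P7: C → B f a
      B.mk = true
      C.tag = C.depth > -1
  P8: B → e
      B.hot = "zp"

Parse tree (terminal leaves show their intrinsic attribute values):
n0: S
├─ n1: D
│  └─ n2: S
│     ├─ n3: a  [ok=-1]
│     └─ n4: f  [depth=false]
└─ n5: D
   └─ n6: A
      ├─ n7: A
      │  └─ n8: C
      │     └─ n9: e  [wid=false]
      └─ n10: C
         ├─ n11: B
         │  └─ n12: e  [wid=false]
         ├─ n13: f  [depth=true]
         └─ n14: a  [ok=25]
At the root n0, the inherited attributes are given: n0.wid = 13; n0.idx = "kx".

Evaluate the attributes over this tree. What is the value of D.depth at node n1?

1. n0.wid = 13  [given at root]
2. n0.idx = "kx"  [given at root]
3. n1.mk = "ww"  ["ww"]
4. n2.wid = 26  [26]
5. n2.idx = "nww"  ["n" ++ D.mk]
6. n3.ok = -1  [terminal]
7. n4.depth = false  [terminal]
8. n2.pre = "vnww"  ["v" ++ S.idx]
9. n1.cnt = true  [true]
10. n1.off = 30  [len(D.mk) + 28]
11. n1.depth = 25  [len(S.pre) + 21]
12. n5.mk = "xq"  ["xq"]
13. n6.cnt = -3  [-3]
14. n7.cnt = -4  [A₀.cnt - 1]
15. n8.acc = 25  [25]
16. n8.depth = 1  [1]
17. n8.mk = 30  [30]
18. n9.wid = false  [terminal]
19. n8.tag = false  [e.wid == true]
20. n7.val = 4  [A.cnt + 8]
21. n10.acc = 5  [A₁.val * 2 - 3]
22. n10.depth = -1  [A₀.cnt * -2 - 7]
23. n10.mk = 19  [A₀.cnt * 2 + 25]
24. n11.mk = true  [true]
25. n12.wid = false  [terminal]
26. n11.hot = "zp"  ["zp"]
27. n13.depth = true  [terminal]
28. n14.ok = 25  [terminal]
29. n10.tag = false  [C.depth > -1]
30. n6.val = 23  [A₁.val * 2 + 15]
31. n5.cnt = false  [false]
32. n5.off = 9  [9]
33. n5.depth = -7  [A.val - 30]
34. n0.pre = "wkx"  ["w" ++ S.idx]

25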